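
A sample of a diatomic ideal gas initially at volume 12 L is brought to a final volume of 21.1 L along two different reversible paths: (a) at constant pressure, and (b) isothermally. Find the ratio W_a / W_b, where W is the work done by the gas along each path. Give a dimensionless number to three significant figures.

W_a / W_b ≈ 1.34

Path (a) isobaric: W = P₁(V₂ − V₁) → W_a/(P₁V₁) = 0.7583.
Path (b) isothermal: W = P₁V₁ ln(V₂/V₁) → W_b/(P₁V₁) = 0.5644.
W_a / W_b = 0.7583 / 0.5644 = 1.344.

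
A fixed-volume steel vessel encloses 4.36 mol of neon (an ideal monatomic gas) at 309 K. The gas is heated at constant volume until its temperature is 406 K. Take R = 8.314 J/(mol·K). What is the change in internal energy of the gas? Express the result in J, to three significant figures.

ΔU ≈ 5270 J

Constant volume ⇒ W = 0, so Q = ΔU = nCᵥΔT with Cᵥ = 3R/2 = 12.47 J/(mol·K).
ΔU = (4.36)(12.47)(406 − 309) = 5274 J.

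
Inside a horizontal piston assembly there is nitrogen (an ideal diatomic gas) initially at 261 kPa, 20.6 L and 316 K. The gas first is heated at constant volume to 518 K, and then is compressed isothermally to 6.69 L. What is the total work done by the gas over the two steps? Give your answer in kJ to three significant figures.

Step 1 (isochoric): W = 0 (constant volume).
After step 1: P = 427.8 kPa (V unchanged).
Step 2 (isothermal): W = P₁V₁ ln(V₂/V₁) = (8814) ln(6.69/20.6) = -9912 J.
W_total = 0 − 9912 = -9912 J.

W_total ≈ -9.91 kJ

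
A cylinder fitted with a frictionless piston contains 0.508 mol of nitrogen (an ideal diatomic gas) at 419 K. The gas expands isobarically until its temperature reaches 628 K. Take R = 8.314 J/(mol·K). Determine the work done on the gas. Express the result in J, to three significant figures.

Isobaric: W = P ΔV = nR ΔT.
W = (0.508)(8.314)(628 − 419) = 882.7 J.
Work on gas = −W_by = -882.7 J.

W ≈ -883 J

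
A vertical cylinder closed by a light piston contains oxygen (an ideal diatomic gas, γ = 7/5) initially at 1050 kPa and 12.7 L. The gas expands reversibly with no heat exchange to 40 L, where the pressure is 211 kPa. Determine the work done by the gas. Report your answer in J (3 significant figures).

W ≈ 12200 J

Adiabatic: W = (P₁V₁ − P₂V₂)/(γ − 1) with γ = 7/5.
P₁V₁ = 13335 J, P₂V₂ = 8440 J.
W = (13335 − 8440) / 0.4 = 12238 J.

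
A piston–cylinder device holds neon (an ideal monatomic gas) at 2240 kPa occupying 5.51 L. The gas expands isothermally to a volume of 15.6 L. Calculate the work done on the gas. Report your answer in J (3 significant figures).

W ≈ -12800 J

Isothermal: W = nRT ln(V₂/V₁) = P₁V₁ ln(V₂/V₁).
P₁V₁ = (2240 kPa)(5.51 L) = 12342 J.
W = 12342 × ln(15.6/5.51) = 12342 × 1.041
W_by_gas = 12845 J; work on gas = −W_by = -12845 J.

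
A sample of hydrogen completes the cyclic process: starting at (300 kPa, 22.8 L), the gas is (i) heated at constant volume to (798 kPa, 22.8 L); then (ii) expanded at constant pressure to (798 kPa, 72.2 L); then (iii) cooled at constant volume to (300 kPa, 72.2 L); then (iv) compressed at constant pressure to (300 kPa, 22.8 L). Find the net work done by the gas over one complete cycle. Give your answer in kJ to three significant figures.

W_net ≈ 24.6 kJ

Constant-volume legs do no work.
W(ii) = (798)(72.2 − 22.8) = 39421 J; W(iv) = (300)(22.8 − 72.2) = -14820 J.
W_net = 39421 − 14820 = 24601 J (the clockwise enclosed area).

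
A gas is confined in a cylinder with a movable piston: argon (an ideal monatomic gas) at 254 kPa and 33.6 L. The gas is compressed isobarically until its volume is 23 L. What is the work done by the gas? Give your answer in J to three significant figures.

Isobaric: W = P ΔV.
W = (254 kPa)(23 − 33.6 L) = (254)(-10.6) = -2692 J.

W ≈ -2690 J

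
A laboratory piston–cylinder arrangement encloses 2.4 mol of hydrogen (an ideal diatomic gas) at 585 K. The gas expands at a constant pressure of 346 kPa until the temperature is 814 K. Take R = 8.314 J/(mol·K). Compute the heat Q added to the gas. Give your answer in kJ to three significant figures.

Isobaric: W = nRΔT = (2.4)(8.314)(229) = 4569 J.
ΔU = nCᵥΔT with Cᵥ = 5R/2: ΔU = (2.4)(20.79)(229) = 11423 J.
Q = ΔU + W = 11423 + 4569 = 15993 J.

Q ≈ 16.0 kJ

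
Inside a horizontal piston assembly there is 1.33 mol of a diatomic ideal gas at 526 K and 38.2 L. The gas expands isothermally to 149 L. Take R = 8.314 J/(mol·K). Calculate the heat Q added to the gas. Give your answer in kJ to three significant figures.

Q ≈ 7.92 kJ

Isothermal ⇒ ΔU = 0, so Q = W = nRT ln(V₂/V₁).
Q = (1.33)(8.314)(526) ln(149/38.2) = 5816 × 1.361 = 7917 J.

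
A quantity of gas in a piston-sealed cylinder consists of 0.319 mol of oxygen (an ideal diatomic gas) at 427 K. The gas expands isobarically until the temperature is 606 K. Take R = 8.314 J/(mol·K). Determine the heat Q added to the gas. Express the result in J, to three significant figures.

Isobaric: W = nRΔT = (0.319)(8.314)(179) = 474.7 J.
ΔU = nCᵥΔT with Cᵥ = 5R/2: ΔU = (0.319)(20.79)(179) = 1187 J.
Q = ΔU + W = 1187 + 474.7 = 1662 J.

Q ≈ 1660 J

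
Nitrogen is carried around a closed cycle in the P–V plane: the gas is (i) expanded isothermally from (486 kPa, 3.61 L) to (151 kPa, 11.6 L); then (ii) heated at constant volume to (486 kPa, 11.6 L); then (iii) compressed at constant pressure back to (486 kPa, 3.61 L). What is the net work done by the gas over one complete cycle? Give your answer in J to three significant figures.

Leg (i): W = PᵢVᵢ ln(V_f/Vᵢ) = (1754) ln(11.6/3.61) = 2048 J.
Leg (ii): W = 0.
Leg (iii): W = PΔV = (486)(3.61 − 11.6) = -3883 J.
W_net = 2048 − 3883 = -1835 J.

W_net ≈ -1840 J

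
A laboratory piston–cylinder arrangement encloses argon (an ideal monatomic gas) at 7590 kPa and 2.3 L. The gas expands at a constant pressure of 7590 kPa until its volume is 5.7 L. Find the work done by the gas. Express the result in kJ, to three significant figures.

Isobaric: W = P ΔV.
W = (7590 kPa)(5.7 − 2.3 L) = (7590)(3.4) = 25806 J.

W ≈ 25.8 kJ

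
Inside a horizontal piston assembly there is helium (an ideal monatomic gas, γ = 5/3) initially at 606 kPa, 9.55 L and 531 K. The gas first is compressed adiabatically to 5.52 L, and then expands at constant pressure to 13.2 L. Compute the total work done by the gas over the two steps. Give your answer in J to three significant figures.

Step 1 (adiabatic): W = (P₁V₁ − P₂V₂)/(γ−1) = (5787 − 8340)/0.667 = -3830 J.
After step 1: P = 1511 kPa, V = 5.52 L, T = 765.3 K.
Step 2 (isobaric): W = PΔV = (1511 kPa)(13.2 − 5.52 L) = 11604 J.
W_total = -3830 + 11604 = 7774 J.

W_total ≈ 7770 J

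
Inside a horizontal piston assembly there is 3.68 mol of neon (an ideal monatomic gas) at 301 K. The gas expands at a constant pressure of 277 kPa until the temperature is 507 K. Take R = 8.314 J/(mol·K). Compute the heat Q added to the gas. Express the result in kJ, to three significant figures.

Q ≈ 15.8 kJ

Isobaric: W = nRΔT = (3.68)(8.314)(206) = 6303 J.
ΔU = nCᵥΔT with Cᵥ = 3R/2: ΔU = (3.68)(12.47)(206) = 9454 J.
Q = ΔU + W = 9454 + 6303 = 15757 J.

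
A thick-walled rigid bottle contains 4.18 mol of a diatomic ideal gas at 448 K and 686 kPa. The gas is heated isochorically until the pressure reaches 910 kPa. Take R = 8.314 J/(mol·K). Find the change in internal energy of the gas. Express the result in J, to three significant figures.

Constant volume ⇒ W = 0, so Q = ΔU = nCᵥΔT with Cᵥ = 5R/2 = 20.79 J/(mol·K).
At constant V, T₂/T₁ = P₂/P₁ ⇒ ΔT = T₁(P₂/P₁ − 1) = 448·(910/686 − 1) = 146.3 K.
ΔU = (4.18)(20.79)(146.3) = 12709 J.

ΔU ≈ 12700 J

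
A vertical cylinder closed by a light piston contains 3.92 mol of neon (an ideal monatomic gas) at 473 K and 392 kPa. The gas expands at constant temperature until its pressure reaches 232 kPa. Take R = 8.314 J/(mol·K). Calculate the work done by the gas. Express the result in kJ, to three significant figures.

Isothermal process: W = nRT ln(V₂/V₁) = nRT ln(P₁/P₂).
W = (3.92)(8.314)(473) × ln(392/232)
  = 15415 × ln(1.69) = 15415 × 0.5245
W_by_gas = 8086 J.

W ≈ 8.09 kJ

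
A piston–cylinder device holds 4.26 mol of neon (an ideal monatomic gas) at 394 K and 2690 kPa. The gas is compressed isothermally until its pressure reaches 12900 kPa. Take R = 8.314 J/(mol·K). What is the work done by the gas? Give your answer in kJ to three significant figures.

W ≈ -21.9 kJ

Isothermal process: W = nRT ln(V₂/V₁) = nRT ln(P₁/P₂).
W = (4.26)(8.314)(394) × ln(2690/12900)
  = 13955 × ln(0.2085) = 13955 × -1.568
W_by_gas = -21876 J.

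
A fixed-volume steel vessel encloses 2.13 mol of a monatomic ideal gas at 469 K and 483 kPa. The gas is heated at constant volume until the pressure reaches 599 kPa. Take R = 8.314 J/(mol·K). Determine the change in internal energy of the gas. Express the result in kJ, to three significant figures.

ΔU ≈ 2.99 kJ

Constant volume ⇒ W = 0, so Q = ΔU = nCᵥΔT with Cᵥ = 3R/2 = 12.47 J/(mol·K).
At constant V, T₂/T₁ = P₂/P₁ ⇒ ΔT = T₁(P₂/P₁ − 1) = 469·(599/483 − 1) = 112.6 K.
ΔU = (2.13)(12.47)(112.6) = 2992 J.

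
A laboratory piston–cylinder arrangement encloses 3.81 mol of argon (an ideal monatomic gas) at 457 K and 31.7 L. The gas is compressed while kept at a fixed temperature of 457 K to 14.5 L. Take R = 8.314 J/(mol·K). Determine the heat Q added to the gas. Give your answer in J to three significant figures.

Q ≈ -11300 J

Isothermal ⇒ ΔU = 0, so Q = W = nRT ln(V₂/V₁).
Q = (3.81)(8.314)(457) ln(14.5/31.7) = 14476 × -0.7822 = -11323 J.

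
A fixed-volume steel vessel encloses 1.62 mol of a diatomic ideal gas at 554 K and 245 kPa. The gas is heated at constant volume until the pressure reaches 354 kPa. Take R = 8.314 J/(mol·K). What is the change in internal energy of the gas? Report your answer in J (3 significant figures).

Constant volume ⇒ W = 0, so Q = ΔU = nCᵥΔT with Cᵥ = 5R/2 = 20.79 J/(mol·K).
At constant V, T₂/T₁ = P₂/P₁ ⇒ ΔT = T₁(P₂/P₁ − 1) = 554·(354/245 − 1) = 246.5 K.
ΔU = (1.62)(20.79)(246.5) = 8299 J.

ΔU ≈ 8300 J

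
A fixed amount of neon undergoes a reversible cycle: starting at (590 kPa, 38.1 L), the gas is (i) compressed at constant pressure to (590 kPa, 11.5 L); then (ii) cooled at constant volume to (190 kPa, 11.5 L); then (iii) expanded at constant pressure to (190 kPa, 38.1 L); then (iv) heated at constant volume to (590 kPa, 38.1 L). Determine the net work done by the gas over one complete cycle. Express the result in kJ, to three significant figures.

W_net ≈ -10.6 kJ

Constant-volume legs do no work.
W(i) = (590)(11.5 − 38.1) = -15694 J; W(iii) = (190)(38.1 − 11.5) = 5054 J.
W_net = -15694 + 5054 = -10640 J (the counter-clockwise enclosed area).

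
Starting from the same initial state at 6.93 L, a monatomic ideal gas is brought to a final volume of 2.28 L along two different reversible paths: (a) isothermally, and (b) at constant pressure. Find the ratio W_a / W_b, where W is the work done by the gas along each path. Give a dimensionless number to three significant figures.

W_a / W_b ≈ 1.66

Path (a) isothermal: W = P₁V₁ ln(V₂/V₁) → W_a/(P₁V₁) = -1.112.
Path (b) isobaric: W = P₁(V₂ − V₁) → W_b/(P₁V₁) = -0.671.
W_a / W_b = -1.112 / -0.671 = 1.657.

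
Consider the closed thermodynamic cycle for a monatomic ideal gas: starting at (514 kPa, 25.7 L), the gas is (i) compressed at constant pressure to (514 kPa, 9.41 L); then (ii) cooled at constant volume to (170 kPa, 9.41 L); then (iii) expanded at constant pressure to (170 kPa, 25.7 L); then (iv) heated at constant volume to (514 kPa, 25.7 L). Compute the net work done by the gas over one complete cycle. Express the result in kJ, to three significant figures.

W_net ≈ -5.60 kJ

Constant-volume legs do no work.
W(i) = (514)(9.41 − 25.7) = -8373 J; W(iii) = (170)(25.7 − 9.41) = 2769 J.
W_net = -8373 + 2769 = -5604 J (the counter-clockwise enclosed area).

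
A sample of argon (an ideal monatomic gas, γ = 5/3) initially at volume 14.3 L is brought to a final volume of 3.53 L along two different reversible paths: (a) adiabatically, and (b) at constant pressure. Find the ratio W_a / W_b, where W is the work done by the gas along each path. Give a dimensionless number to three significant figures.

W_a / W_b ≈ 3.07

Path (a) adiabatic: W = P₁V₁(1 − (V₁/V₂)^(γ−1))/(γ−1) → W_a/(P₁V₁) = -2.312.
Path (b) isobaric: W = P₁(V₂ − V₁) → W_b/(P₁V₁) = -0.7531.
W_a / W_b = -2.312 / -0.7531 = 3.07.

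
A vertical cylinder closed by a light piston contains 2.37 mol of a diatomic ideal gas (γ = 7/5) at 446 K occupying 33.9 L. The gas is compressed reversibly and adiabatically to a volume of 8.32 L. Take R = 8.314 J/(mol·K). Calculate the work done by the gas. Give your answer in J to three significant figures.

Adiabatic: TV^(γ−1) = const with γ = 7/5.
T₂ = T₁ (V₁/V₂)^(γ−1) = 446 × (33.9/8.32)^0.4 = 446 × 1.754 = 782.3 K.
W_by = nCᵥ(T₁ − T₂) = (2.37)(20.79)(446 − 782.3) = -16566 J.

W ≈ -16600 J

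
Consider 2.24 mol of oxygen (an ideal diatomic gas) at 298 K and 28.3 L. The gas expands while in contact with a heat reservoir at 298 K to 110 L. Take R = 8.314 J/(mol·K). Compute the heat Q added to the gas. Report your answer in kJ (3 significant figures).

Q ≈ 7.53 kJ

Isothermal ⇒ ΔU = 0, so Q = W = nRT ln(V₂/V₁).
Q = (2.24)(8.314)(298) ln(110/28.3) = 5550 × 1.358 = 7534 J.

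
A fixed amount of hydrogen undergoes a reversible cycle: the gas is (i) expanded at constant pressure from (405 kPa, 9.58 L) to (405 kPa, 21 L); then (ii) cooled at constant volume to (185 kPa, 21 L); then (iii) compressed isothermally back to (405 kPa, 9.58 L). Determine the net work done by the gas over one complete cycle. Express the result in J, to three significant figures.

W_net ≈ 1580 J

Leg (i): W = PΔV = (405)(21 − 9.58) = 4625 J.
Leg (ii): W = 0.
Leg (iii): W = PᵢVᵢ ln(V_f/Vᵢ) = (3885) ln(9.58/21) = -3049 J.
W_net = 4625 − 3049 = 1576 J.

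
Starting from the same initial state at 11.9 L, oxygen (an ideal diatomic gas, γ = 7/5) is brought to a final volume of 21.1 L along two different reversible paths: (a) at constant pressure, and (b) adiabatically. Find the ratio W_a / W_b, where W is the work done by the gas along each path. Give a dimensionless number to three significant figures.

W_a / W_b ≈ 1.51

Path (a) isobaric: W = P₁(V₂ − V₁) → W_a/(P₁V₁) = 0.7731.
Path (b) adiabatic: W = P₁V₁(1 − (V₁/V₂)^(γ−1))/(γ−1) → W_b/(P₁V₁) = 0.5119.
W_a / W_b = 0.7731 / 0.5119 = 1.51.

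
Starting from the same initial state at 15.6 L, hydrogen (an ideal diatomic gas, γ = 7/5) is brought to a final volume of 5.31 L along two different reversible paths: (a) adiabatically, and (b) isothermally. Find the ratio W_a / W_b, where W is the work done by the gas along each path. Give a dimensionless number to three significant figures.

W_a / W_b ≈ 1.25

Path (a) adiabatic: W = P₁V₁(1 − (V₁/V₂)^(γ−1))/(γ−1) → W_a/(P₁V₁) = -1.347.
Path (b) isothermal: W = P₁V₁ ln(V₂/V₁) → W_b/(P₁V₁) = -1.078.
W_a / W_b = -1.347 / -1.078 = 1.25.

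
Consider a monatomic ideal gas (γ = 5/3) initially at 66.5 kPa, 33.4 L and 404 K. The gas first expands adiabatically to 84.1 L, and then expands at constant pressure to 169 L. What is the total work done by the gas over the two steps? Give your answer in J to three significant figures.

W_total ≈ 2740 J

Step 1 (adiabatic): W = (P₁V₁ − P₂V₂)/(γ−1) = (2221 − 1200)/0.667 = 1532 J.
After step 1: P = 14.27 kPa, V = 84.1 L, T = 218.3 K.
Step 2 (isobaric): W = PΔV = (14.27 kPa)(169 − 84.1 L) = 1211 J.
W_total = 1532 + 1211 = 2743 J.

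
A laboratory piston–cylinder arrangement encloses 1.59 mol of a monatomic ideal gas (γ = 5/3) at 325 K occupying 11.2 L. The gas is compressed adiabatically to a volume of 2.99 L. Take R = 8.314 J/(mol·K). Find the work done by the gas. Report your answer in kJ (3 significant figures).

W ≈ -9.10 kJ

Adiabatic: TV^(γ−1) = const with γ = 5/3.
T₂ = T₁ (V₁/V₂)^(γ−1) = 325 × (11.2/2.99)^0.667 = 325 × 2.412 = 783.9 K.
W_by = nCᵥ(T₁ − T₂) = (1.59)(12.47)(325 − 783.9) = -9099 J.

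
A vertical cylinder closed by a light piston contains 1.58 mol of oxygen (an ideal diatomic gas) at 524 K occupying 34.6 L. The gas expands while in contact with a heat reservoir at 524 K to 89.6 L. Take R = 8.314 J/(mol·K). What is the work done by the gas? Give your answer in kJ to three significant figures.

W ≈ 6.55 kJ

Isothermal: W = nRT ln(V₂/V₁).
W = (1.58)(8.314)(524) × ln(89.6/34.6)
  = 6883 × 0.9515
W_by_gas = 6549 J.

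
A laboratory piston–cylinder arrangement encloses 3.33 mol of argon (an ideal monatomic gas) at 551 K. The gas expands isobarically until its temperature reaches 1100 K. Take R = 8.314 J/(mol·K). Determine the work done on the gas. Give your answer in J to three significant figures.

Isobaric: W = P ΔV = nR ΔT.
W = (3.33)(8.314)(1100 − 551) = 15199 J.
Work on gas = −W_by = -15199 J.

W ≈ -15200 J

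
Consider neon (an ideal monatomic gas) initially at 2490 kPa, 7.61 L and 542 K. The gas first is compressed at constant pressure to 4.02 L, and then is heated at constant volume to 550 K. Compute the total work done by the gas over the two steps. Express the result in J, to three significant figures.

Step 1 (isobaric): W = PΔV = (2490 kPa)(4.02 − 7.61 L) = -8939 J.
Step 2 (isochoric): W = 0 (constant volume).
W_total = -8939 + 0 = -8939 J.

W_total ≈ -8940 J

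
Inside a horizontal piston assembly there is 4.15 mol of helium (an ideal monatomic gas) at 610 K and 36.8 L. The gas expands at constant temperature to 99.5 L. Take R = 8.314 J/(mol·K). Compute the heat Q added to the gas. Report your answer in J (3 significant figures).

Isothermal ⇒ ΔU = 0, so Q = W = nRT ln(V₂/V₁).
Q = (4.15)(8.314)(610) ln(99.5/36.8) = 21047 × 0.9947 = 20934 J.

Q ≈ 20900 J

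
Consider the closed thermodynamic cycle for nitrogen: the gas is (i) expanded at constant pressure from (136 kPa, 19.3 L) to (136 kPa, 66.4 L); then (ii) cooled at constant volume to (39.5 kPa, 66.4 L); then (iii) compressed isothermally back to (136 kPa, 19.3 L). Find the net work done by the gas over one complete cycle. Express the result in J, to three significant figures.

Leg (i): W = PΔV = (136)(66.4 − 19.3) = 6406 J.
Leg (ii): W = 0.
Leg (iii): W = PᵢVᵢ ln(V_f/Vᵢ) = (2623) ln(19.3/66.4) = -3241 J.
W_net = 6406 − 3241 = 3165 J.

W_net ≈ 3160 J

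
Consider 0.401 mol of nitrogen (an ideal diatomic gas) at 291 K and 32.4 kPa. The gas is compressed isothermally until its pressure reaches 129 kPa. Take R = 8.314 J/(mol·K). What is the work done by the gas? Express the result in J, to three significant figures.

W ≈ -1340 J

Isothermal process: W = nRT ln(V₂/V₁) = nRT ln(P₁/P₂).
W = (0.401)(8.314)(291) × ln(32.4/129)
  = 970.2 × ln(0.2512) = 970.2 × -1.382
W_by_gas = -1340 J.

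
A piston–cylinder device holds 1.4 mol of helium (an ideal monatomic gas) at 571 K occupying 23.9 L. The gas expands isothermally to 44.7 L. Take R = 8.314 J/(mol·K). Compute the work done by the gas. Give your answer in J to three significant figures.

Isothermal: W = nRT ln(V₂/V₁).
W = (1.4)(8.314)(571) × ln(44.7/23.9)
  = 6646 × 0.6261
W_by_gas = 4161 J.

W ≈ 4160 J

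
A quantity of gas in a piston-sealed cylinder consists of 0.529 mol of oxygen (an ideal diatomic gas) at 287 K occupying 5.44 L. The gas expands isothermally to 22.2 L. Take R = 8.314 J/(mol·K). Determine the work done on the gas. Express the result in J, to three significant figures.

W ≈ -1780 J

Isothermal: W = nRT ln(V₂/V₁).
W = (0.529)(8.314)(287) × ln(22.2/5.44)
  = 1262 × 1.406
W_by_gas = 1775 J; work on gas = −W_by = -1775 J.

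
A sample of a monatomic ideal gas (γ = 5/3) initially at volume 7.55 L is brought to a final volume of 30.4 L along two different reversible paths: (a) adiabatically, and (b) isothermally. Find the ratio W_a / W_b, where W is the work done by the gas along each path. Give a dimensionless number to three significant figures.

W_a / W_b ≈ 0.651

Path (a) adiabatic: W = P₁V₁(1 − (V₁/V₂)^(γ−1))/(γ−1) → W_a/(P₁V₁) = 0.9073.
Path (b) isothermal: W = P₁V₁ ln(V₂/V₁) → W_b/(P₁V₁) = 1.393.
W_a / W_b = 0.9073 / 1.393 = 0.6514.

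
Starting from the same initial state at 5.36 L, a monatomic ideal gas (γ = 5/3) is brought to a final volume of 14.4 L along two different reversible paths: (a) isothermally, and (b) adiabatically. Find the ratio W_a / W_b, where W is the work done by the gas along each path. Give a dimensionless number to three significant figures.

Path (a) isothermal: W = P₁V₁ ln(V₂/V₁) → W_a/(P₁V₁) = 0.9883.
Path (b) adiabatic: W = P₁V₁(1 − (V₁/V₂)^(γ−1))/(γ−1) → W_b/(P₁V₁) = 0.7238.
W_a / W_b = 0.9883 / 0.7238 = 1.365.

W_a / W_b ≈ 1.37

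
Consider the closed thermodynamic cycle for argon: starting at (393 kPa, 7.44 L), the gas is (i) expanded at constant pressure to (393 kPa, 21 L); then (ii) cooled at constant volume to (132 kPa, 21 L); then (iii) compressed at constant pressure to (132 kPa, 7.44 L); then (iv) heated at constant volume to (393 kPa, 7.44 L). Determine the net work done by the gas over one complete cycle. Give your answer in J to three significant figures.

W_net ≈ 3540 J

Constant-volume legs do no work.
W(i) = (393)(21 − 7.44) = 5329 J; W(iii) = (132)(7.44 − 21) = -1790 J.
W_net = 5329 − 1790 = 3539 J (the clockwise enclosed area).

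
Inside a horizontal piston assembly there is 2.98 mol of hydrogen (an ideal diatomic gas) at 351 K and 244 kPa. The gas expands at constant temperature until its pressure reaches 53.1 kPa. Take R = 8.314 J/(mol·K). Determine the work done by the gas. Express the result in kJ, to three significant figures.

Isothermal process: W = nRT ln(V₂/V₁) = nRT ln(P₁/P₂).
W = (2.98)(8.314)(351) × ln(244/53.1)
  = 8696 × ln(4.595) = 8696 × 1.525
W_by_gas = 13262 J.

W ≈ 13.3 kJ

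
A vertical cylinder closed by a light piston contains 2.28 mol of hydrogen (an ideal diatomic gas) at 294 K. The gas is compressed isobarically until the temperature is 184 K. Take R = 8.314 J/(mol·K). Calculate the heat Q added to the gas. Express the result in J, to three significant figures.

Q ≈ -7300 J

Isobaric: W = nRΔT = (2.28)(8.314)(-110) = -2085 J.
ΔU = nCᵥΔT with Cᵥ = 5R/2: ΔU = (2.28)(20.79)(-110) = -5213 J.
Q = ΔU + W = -5213 − 2085 = -7298 J.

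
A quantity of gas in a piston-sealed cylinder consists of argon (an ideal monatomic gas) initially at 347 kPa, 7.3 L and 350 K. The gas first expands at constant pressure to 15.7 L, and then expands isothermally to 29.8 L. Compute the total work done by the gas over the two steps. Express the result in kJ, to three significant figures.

W_total ≈ 6.41 kJ

Step 1 (isobaric): W = PΔV = (347 kPa)(15.7 − 7.3 L) = 2915 J.
After step 1: P = 347 kPa, V = 15.7 L, T = 752.7 K.
Step 2 (isothermal): W = P₁V₁ ln(V₂/V₁) = (5448) ln(29.8/15.7) = 3491 J.
W_total = 2915 + 3491 = 6406 J.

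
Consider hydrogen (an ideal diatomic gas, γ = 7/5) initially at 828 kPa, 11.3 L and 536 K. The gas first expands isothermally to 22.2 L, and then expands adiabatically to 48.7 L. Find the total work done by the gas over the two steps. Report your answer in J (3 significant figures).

Step 1 (isothermal): W = P₁V₁ ln(V₂/V₁) = (9356) ln(22.2/11.3) = 6318 J.
After step 1: P = 421.5 kPa, V = 22.2 L, T = 536 K.
Step 2 (adiabatic): W = (P₁V₁ − P₂V₂)/(γ−1) = (9356 − 6833)/0.4 = 6307 J.
W_total = 6318 + 6307 = 12626 J.

W_total ≈ 12600 J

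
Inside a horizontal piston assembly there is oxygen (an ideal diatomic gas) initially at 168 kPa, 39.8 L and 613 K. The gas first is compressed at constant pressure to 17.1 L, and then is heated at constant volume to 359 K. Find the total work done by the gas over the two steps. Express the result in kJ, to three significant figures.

Step 1 (isobaric): W = PΔV = (168 kPa)(17.1 − 39.8 L) = -3814 J.
Step 2 (isochoric): W = 0 (constant volume).
W_total = -3814 + 0 = -3814 J.

W_total ≈ -3.81 kJ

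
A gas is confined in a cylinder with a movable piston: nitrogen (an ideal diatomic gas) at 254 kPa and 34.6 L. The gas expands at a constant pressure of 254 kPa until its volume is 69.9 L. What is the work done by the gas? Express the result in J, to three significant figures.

Isobaric: W = P ΔV.
W = (254 kPa)(69.9 − 34.6 L) = (254)(35.3) = 8966 J.

W ≈ 8970 J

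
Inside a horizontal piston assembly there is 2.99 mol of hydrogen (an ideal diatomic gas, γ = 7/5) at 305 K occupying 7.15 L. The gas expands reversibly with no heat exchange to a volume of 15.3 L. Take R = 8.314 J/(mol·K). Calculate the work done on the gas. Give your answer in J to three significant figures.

Adiabatic: TV^(γ−1) = const with γ = 7/5.
T₂ = T₁ (V₁/V₂)^(γ−1) = 305 × (7.15/15.3)^0.4 = 305 × 0.7376 = 225 K.
W_by = nCᵥ(T₁ − T₂) = (2.99)(20.79)(305 − 225) = 4973 J.
Work on gas = −W_by = -4973 J.

W ≈ -4970 J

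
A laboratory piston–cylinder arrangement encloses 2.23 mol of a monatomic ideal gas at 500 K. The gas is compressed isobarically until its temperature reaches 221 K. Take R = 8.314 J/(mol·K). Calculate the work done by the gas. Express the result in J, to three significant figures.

W ≈ -5170 J

Isobaric: W = P ΔV = nR ΔT.
W = (2.23)(8.314)(221 − 500) = -5173 J.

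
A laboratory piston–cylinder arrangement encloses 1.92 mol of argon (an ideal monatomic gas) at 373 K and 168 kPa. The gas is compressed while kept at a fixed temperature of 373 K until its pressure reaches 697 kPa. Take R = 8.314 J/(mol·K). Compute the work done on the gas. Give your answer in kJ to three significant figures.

W ≈ 8.47 kJ

Isothermal process: W = nRT ln(V₂/V₁) = nRT ln(P₁/P₂).
W = (1.92)(8.314)(373) × ln(168/697)
  = 5954 × ln(0.241) = 5954 × -1.423
W_by_gas = -8472 J; work on gas = −W_by = 8472 J.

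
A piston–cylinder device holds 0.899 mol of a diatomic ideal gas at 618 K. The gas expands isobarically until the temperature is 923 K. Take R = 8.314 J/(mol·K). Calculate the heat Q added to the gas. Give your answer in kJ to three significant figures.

Isobaric: W = nRΔT = (0.899)(8.314)(305) = 2280 J.
ΔU = nCᵥΔT with Cᵥ = 5R/2: ΔU = (0.899)(20.79)(305) = 5699 J.
Q = ΔU + W = 5699 + 2280 = 7979 J.

Q ≈ 7.98 kJ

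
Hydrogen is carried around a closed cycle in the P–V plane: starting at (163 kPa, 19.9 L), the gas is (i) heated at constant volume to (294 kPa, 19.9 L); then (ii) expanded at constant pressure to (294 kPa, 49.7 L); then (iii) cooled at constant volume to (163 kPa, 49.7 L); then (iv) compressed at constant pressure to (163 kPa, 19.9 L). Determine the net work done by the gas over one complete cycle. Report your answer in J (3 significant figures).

Constant-volume legs do no work.
W(ii) = (294)(49.7 − 19.9) = 8761 J; W(iv) = (163)(19.9 − 49.7) = -4857 J.
W_net = 8761 − 4857 = 3904 J (the clockwise enclosed area).

W_net ≈ 3900 J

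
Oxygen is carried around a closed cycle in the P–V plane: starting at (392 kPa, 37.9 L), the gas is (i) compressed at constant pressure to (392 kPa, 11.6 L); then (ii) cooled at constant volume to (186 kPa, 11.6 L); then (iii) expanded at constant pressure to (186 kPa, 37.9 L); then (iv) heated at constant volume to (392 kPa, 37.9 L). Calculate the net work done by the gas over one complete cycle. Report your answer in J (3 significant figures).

Constant-volume legs do no work.
W(i) = (392)(11.6 − 37.9) = -10310 J; W(iii) = (186)(37.9 − 11.6) = 4892 J.
W_net = -10310 + 4892 = -5418 J (the counter-clockwise enclosed area).

W_net ≈ -5420 J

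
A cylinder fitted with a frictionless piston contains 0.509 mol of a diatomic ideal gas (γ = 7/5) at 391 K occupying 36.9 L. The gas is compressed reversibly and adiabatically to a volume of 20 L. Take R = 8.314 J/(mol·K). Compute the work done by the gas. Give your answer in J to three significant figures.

Adiabatic: TV^(γ−1) = const with γ = 7/5.
T₂ = T₁ (V₁/V₂)^(γ−1) = 391 × (36.9/20)^0.4 = 391 × 1.278 = 499.5 K.
W_by = nCᵥ(T₁ − T₂) = (0.509)(20.79)(391 − 499.5) = -1148 J.

W ≈ -1150 J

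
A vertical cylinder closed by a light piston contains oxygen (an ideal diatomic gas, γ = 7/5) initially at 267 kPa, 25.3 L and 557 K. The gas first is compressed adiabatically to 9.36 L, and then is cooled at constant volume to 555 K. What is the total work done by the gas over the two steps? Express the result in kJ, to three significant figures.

W_total ≈ -8.25 kJ

Step 1 (adiabatic): W = (P₁V₁ − P₂V₂)/(γ−1) = (6755 − 10055)/0.4 = -8249 J.
Step 2 (isochoric): W = 0 (constant volume).
W_total = -8249 + 0 = -8249 J.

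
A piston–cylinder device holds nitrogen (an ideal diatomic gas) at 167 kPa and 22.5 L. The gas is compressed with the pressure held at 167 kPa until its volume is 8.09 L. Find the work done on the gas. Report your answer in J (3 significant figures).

W ≈ 2410 J

Isobaric: W = P ΔV.
W = (167 kPa)(8.09 − 22.5 L) = (167)(-14.41) = -2406 J.
Work on gas = −W_by = 2406 J.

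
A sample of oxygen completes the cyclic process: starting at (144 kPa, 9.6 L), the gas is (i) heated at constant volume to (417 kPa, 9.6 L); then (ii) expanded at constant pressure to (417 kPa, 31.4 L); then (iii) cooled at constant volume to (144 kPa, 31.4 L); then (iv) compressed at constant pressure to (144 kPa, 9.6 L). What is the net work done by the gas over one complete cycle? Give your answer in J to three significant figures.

W_net ≈ 5950 J

Constant-volume legs do no work.
W(ii) = (417)(31.4 − 9.6) = 9091 J; W(iv) = (144)(9.6 − 31.4) = -3139 J.
W_net = 9091 − 3139 = 5951 J (the clockwise enclosed area).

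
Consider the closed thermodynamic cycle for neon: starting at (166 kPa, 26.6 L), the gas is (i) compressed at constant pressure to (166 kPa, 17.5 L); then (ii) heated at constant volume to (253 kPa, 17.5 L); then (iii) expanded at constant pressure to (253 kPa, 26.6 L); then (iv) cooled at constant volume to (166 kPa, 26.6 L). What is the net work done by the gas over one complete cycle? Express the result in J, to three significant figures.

Constant-volume legs do no work.
W(i) = (166)(17.5 − 26.6) = -1511 J; W(iii) = (253)(26.6 − 17.5) = 2302 J.
W_net = -1511 + 2302 = 791.7 J (the clockwise enclosed area).

W_net ≈ 792 J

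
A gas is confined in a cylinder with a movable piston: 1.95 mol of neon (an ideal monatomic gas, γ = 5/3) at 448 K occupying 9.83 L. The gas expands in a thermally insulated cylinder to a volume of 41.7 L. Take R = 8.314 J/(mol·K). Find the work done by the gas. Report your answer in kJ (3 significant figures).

Adiabatic: TV^(γ−1) = const with γ = 5/3.
T₂ = T₁ (V₁/V₂)^(γ−1) = 448 × (9.83/41.7)^0.667 = 448 × 0.3816 = 171 K.
W_by = nCᵥ(T₁ − T₂) = (1.95)(12.47)(448 − 171) = 6737 J.

W ≈ 6.74 kJ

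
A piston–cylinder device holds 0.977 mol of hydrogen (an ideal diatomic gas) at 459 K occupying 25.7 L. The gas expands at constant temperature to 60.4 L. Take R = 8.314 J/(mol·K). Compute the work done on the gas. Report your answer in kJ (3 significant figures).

Isothermal: W = nRT ln(V₂/V₁).
W = (0.977)(8.314)(459) × ln(60.4/25.7)
  = 3728 × 0.8545
W_by_gas = 3186 J; work on gas = −W_by = -3186 J.

W ≈ -3.19 kJ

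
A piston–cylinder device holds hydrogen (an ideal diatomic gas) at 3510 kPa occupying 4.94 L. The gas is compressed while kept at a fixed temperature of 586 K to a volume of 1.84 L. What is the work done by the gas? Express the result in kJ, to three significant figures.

Isothermal: W = nRT ln(V₂/V₁) = P₁V₁ ln(V₂/V₁).
P₁V₁ = (3510 kPa)(4.94 L) = 17339 J.
W = 17339 × ln(1.84/4.94) = 17339 × -0.9876
W_by_gas = -17124 J.

W ≈ -17.1 kJ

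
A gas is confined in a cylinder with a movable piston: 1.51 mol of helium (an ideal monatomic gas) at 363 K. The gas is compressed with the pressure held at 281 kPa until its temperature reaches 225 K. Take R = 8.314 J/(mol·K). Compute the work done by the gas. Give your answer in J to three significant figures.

W ≈ -1730 J

Isobaric: W = P ΔV = nR ΔT.
W = (1.51)(8.314)(225 − 363) = -1732 J.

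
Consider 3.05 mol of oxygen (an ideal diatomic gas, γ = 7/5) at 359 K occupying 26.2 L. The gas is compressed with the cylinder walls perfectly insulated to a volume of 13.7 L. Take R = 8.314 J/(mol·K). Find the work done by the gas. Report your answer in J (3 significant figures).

Adiabatic: TV^(γ−1) = const with γ = 7/5.
T₂ = T₁ (V₁/V₂)^(γ−1) = 359 × (26.2/13.7)^0.4 = 359 × 1.296 = 465.3 K.
W_by = nCᵥ(T₁ − T₂) = (3.05)(20.79)(359 − 465.3) = -6738 J.

W ≈ -6740 J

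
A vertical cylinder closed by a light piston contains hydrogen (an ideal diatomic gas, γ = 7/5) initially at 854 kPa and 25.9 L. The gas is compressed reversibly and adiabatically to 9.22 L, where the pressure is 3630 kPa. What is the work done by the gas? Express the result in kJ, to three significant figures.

Adiabatic: W = (P₁V₁ − P₂V₂)/(γ − 1) with γ = 7/5.
P₁V₁ = 22119 J, P₂V₂ = 33469 J.
W = (22119 − 33469) / 0.4 = -28375 J.

W ≈ -28.4 kJ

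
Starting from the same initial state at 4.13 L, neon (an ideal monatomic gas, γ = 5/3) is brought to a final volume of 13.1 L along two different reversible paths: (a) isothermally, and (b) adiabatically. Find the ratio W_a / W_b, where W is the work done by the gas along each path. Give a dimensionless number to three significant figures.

W_a / W_b ≈ 1.43

Path (a) isothermal: W = P₁V₁ ln(V₂/V₁) → W_a/(P₁V₁) = 1.154.
Path (b) adiabatic: W = P₁V₁(1 − (V₁/V₂)^(γ−1))/(γ−1) → W_b/(P₁V₁) = 0.8052.
W_a / W_b = 1.154 / 0.8052 = 1.434.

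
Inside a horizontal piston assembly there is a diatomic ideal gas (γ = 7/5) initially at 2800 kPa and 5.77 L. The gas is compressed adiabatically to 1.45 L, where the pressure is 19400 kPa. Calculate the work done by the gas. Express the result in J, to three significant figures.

Adiabatic: W = (P₁V₁ − P₂V₂)/(γ − 1) with γ = 7/5.
P₁V₁ = 16156 J, P₂V₂ = 28130 J.
W = (16156 − 28130) / 0.4 = -29935 J.

W ≈ -29900 J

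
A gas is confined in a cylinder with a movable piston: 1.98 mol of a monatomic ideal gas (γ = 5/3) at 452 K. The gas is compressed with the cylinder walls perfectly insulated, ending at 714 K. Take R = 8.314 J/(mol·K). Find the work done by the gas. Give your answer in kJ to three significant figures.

W ≈ -6.47 kJ

Adiabatic ⇒ Q = 0, so W_by = −ΔU = nCᵥ(T₁ − T₂).
Cᵥ = 3R/2 = 12.47 J/(mol·K).
W = (1.98)(12.47)(452 − 714) = -6469 J.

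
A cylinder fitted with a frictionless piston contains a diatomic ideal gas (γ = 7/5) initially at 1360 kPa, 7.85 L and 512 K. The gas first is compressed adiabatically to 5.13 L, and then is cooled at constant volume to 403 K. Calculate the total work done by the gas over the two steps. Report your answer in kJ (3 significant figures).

Step 1 (adiabatic): W = (P₁V₁ − P₂V₂)/(γ−1) = (10676 − 12656)/0.4 = -4951 J.
Step 2 (isochoric): W = 0 (constant volume).
W_total = -4951 + 0 = -4951 J.

W_total ≈ -4.95 kJ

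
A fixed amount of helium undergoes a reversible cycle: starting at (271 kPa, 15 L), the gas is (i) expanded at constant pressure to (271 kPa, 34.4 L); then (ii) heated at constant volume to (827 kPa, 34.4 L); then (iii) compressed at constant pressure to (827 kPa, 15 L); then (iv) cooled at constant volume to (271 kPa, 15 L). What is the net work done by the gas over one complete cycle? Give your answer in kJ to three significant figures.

W_net ≈ -10.8 kJ

Constant-volume legs do no work.
W(i) = (271)(34.4 − 15) = 5257 J; W(iii) = (827)(15 − 34.4) = -16044 J.
W_net = 5257 − 16044 = -10786 J (the counter-clockwise enclosed area).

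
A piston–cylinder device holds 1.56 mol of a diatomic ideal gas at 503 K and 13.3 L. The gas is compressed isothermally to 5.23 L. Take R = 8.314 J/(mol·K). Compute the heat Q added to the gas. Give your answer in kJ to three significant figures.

Isothermal ⇒ ΔU = 0, so Q = W = nRT ln(V₂/V₁).
Q = (1.56)(8.314)(503) ln(5.23/13.3) = 6524 × -0.9334 = -6089 J.

Q ≈ -6.09 kJ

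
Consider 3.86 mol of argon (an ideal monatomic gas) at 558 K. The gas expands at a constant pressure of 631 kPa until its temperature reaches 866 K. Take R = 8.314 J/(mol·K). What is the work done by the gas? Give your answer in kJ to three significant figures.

Isobaric: W = P ΔV = nR ΔT.
W = (3.86)(8.314)(866 − 558) = 9884 J.

W ≈ 9.88 kJ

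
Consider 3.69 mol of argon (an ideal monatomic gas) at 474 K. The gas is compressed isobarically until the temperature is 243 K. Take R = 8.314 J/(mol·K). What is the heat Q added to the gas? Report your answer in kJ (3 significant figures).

Q ≈ -17.7 kJ

Isobaric: W = nRΔT = (3.69)(8.314)(-231) = -7087 J.
ΔU = nCᵥΔT with Cᵥ = 3R/2: ΔU = (3.69)(12.47)(-231) = -10630 J.
Q = ΔU + W = -10630 − 7087 = -17717 J.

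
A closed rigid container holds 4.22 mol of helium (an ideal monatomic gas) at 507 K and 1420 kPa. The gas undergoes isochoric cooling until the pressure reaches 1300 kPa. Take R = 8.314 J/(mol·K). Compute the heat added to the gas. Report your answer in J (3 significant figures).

Constant volume ⇒ W = 0, so Q = ΔU = nCᵥΔT with Cᵥ = 3R/2 = 12.47 J/(mol·K).
At constant V, T₂/T₁ = P₂/P₁ ⇒ ΔT = T₁(P₂/P₁ − 1) = 507·(1300/1420 − 1) = -42.85 K.
ΔU = (4.22)(12.47)(-42.85) = -2255 J.

Q ≈ -2250 J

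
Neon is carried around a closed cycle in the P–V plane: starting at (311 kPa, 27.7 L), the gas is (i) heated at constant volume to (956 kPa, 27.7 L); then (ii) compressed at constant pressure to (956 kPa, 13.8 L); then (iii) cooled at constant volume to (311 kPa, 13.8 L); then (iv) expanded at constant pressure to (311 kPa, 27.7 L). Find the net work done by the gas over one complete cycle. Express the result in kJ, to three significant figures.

Constant-volume legs do no work.
W(ii) = (956)(13.8 − 27.7) = -13288 J; W(iv) = (311)(27.7 − 13.8) = 4323 J.
W_net = -13288 + 4323 = -8965 J (the counter-clockwise enclosed area).

W_net ≈ -8.97 kJ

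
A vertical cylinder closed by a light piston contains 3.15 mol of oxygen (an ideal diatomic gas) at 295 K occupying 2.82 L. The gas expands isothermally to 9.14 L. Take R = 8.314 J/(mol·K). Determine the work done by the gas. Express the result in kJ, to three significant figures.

W ≈ 9.08 kJ

Isothermal: W = nRT ln(V₂/V₁).
W = (3.15)(8.314)(295) × ln(9.14/2.82)
  = 7726 × 1.176
W_by_gas = 9085 J.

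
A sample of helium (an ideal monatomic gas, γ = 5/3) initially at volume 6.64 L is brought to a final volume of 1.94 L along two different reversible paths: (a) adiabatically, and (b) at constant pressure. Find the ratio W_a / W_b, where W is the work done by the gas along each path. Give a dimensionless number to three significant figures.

W_a / W_b ≈ 2.69

Path (a) adiabatic: W = P₁V₁(1 − (V₁/V₂)^(γ−1))/(γ−1) → W_a/(P₁V₁) = -1.907.
Path (b) isobaric: W = P₁(V₂ − V₁) → W_b/(P₁V₁) = -0.7078.
W_a / W_b = -1.907 / -0.7078 = 2.694.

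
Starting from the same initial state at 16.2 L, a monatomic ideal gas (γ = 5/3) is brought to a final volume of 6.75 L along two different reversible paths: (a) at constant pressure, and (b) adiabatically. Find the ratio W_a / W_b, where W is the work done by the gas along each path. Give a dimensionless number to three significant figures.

Path (a) isobaric: W = P₁(V₂ − V₁) → W_a/(P₁V₁) = -0.5833.
Path (b) adiabatic: W = P₁V₁(1 − (V₁/V₂)^(γ−1))/(γ−1) → W_b/(P₁V₁) = -1.189.
W_a / W_b = -0.5833 / -1.189 = 0.4907.

W_a / W_b ≈ 0.491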